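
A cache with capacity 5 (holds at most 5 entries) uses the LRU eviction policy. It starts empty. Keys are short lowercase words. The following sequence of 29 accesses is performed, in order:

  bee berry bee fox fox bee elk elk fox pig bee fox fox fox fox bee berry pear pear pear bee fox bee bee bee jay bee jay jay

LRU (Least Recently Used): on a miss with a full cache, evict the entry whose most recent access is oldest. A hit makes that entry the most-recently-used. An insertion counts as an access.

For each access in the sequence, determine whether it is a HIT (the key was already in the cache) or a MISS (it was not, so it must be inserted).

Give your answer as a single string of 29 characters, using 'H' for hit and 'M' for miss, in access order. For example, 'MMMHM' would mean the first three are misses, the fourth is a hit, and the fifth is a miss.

Answer: MMHMHHMHHMHHHHHHHMHHHHHHHMHHH

Derivation:
LRU simulation (capacity=5):
  1. access bee: MISS. Cache (LRU->MRU): [bee]
  2. access berry: MISS. Cache (LRU->MRU): [bee berry]
  3. access bee: HIT. Cache (LRU->MRU): [berry bee]
  4. access fox: MISS. Cache (LRU->MRU): [berry bee fox]
  5. access fox: HIT. Cache (LRU->MRU): [berry bee fox]
  6. access bee: HIT. Cache (LRU->MRU): [berry fox bee]
  7. access elk: MISS. Cache (LRU->MRU): [berry fox bee elk]
  8. access elk: HIT. Cache (LRU->MRU): [berry fox bee elk]
  9. access fox: HIT. Cache (LRU->MRU): [berry bee elk fox]
  10. access pig: MISS. Cache (LRU->MRU): [berry bee elk fox pig]
  11. access bee: HIT. Cache (LRU->MRU): [berry elk fox pig bee]
  12. access fox: HIT. Cache (LRU->MRU): [berry elk pig bee fox]
  13. access fox: HIT. Cache (LRU->MRU): [berry elk pig bee fox]
  14. access fox: HIT. Cache (LRU->MRU): [berry elk pig bee fox]
  15. access fox: HIT. Cache (LRU->MRU): [berry elk pig bee fox]
  16. access bee: HIT. Cache (LRU->MRU): [berry elk pig fox bee]
  17. access berry: HIT. Cache (LRU->MRU): [elk pig fox bee berry]
  18. access pear: MISS, evict elk. Cache (LRU->MRU): [pig fox bee berry pear]
  19. access pear: HIT. Cache (LRU->MRU): [pig fox bee berry pear]
  20. access pear: HIT. Cache (LRU->MRU): [pig fox bee berry pear]
  21. access bee: HIT. Cache (LRU->MRU): [pig fox berry pear bee]
  22. access fox: HIT. Cache (LRU->MRU): [pig berry pear bee fox]
  23. access bee: HIT. Cache (LRU->MRU): [pig berry pear fox bee]
  24. access bee: HIT. Cache (LRU->MRU): [pig berry pear fox bee]
  25. access bee: HIT. Cache (LRU->MRU): [pig berry pear fox bee]
  26. access jay: MISS, evict pig. Cache (LRU->MRU): [berry pear fox bee jay]
  27. access bee: HIT. Cache (LRU->MRU): [berry pear fox jay bee]
  28. access jay: HIT. Cache (LRU->MRU): [berry pear fox bee jay]
  29. access jay: HIT. Cache (LRU->MRU): [berry pear fox bee jay]
Total: 22 hits, 7 misses, 2 evictions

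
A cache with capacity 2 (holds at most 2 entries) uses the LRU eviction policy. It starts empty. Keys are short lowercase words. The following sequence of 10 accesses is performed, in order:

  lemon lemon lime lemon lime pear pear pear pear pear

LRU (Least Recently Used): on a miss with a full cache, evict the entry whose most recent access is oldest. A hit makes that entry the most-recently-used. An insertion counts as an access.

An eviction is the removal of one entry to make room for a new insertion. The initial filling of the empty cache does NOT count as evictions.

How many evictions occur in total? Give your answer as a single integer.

Answer: 1

Derivation:
LRU simulation (capacity=2):
  1. access lemon: MISS. Cache (LRU->MRU): [lemon]
  2. access lemon: HIT. Cache (LRU->MRU): [lemon]
  3. access lime: MISS. Cache (LRU->MRU): [lemon lime]
  4. access lemon: HIT. Cache (LRU->MRU): [lime lemon]
  5. access lime: HIT. Cache (LRU->MRU): [lemon lime]
  6. access pear: MISS, evict lemon. Cache (LRU->MRU): [lime pear]
  7. access pear: HIT. Cache (LRU->MRU): [lime pear]
  8. access pear: HIT. Cache (LRU->MRU): [lime pear]
  9. access pear: HIT. Cache (LRU->MRU): [lime pear]
  10. access pear: HIT. Cache (LRU->MRU): [lime pear]
Total: 7 hits, 3 misses, 1 evictions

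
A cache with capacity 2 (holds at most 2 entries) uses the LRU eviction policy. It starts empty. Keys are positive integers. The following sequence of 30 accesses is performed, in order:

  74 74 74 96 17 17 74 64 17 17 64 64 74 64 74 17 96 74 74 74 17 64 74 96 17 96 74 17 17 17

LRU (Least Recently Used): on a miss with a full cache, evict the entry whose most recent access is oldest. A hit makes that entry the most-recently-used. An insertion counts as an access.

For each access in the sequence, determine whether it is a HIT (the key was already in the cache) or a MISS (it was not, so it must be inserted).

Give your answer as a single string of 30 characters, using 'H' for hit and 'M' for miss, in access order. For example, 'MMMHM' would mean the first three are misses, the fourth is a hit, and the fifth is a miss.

LRU simulation (capacity=2):
  1. access 74: MISS. Cache (LRU->MRU): [74]
  2. access 74: HIT. Cache (LRU->MRU): [74]
  3. access 74: HIT. Cache (LRU->MRU): [74]
  4. access 96: MISS. Cache (LRU->MRU): [74 96]
  5. access 17: MISS, evict 74. Cache (LRU->MRU): [96 17]
  6. access 17: HIT. Cache (LRU->MRU): [96 17]
  7. access 74: MISS, evict 96. Cache (LRU->MRU): [17 74]
  8. access 64: MISS, evict 17. Cache (LRU->MRU): [74 64]
  9. access 17: MISS, evict 74. Cache (LRU->MRU): [64 17]
  10. access 17: HIT. Cache (LRU->MRU): [64 17]
  11. access 64: HIT. Cache (LRU->MRU): [17 64]
  12. access 64: HIT. Cache (LRU->MRU): [17 64]
  13. access 74: MISS, evict 17. Cache (LRU->MRU): [64 74]
  14. access 64: HIT. Cache (LRU->MRU): [74 64]
  15. access 74: HIT. Cache (LRU->MRU): [64 74]
  16. access 17: MISS, evict 64. Cache (LRU->MRU): [74 17]
  17. access 96: MISS, evict 74. Cache (LRU->MRU): [17 96]
  18. access 74: MISS, evict 17. Cache (LRU->MRU): [96 74]
  19. access 74: HIT. Cache (LRU->MRU): [96 74]
  20. access 74: HIT. Cache (LRU->MRU): [96 74]
  21. access 17: MISS, evict 96. Cache (LRU->MRU): [74 17]
  22. access 64: MISS, evict 74. Cache (LRU->MRU): [17 64]
  23. access 74: MISS, evict 17. Cache (LRU->MRU): [64 74]
  24. access 96: MISS, evict 64. Cache (LRU->MRU): [74 96]
  25. access 17: MISS, evict 74. Cache (LRU->MRU): [96 17]
  26. access 96: HIT. Cache (LRU->MRU): [17 96]
  27. access 74: MISS, evict 17. Cache (LRU->MRU): [96 74]
  28. access 17: MISS, evict 96. Cache (LRU->MRU): [74 17]
  29. access 17: HIT. Cache (LRU->MRU): [74 17]
  30. access 17: HIT. Cache (LRU->MRU): [74 17]
Total: 13 hits, 17 misses, 15 evictions

Answer: MHHMMHMMMHHHMHHMMMHHMMMMMHMMHH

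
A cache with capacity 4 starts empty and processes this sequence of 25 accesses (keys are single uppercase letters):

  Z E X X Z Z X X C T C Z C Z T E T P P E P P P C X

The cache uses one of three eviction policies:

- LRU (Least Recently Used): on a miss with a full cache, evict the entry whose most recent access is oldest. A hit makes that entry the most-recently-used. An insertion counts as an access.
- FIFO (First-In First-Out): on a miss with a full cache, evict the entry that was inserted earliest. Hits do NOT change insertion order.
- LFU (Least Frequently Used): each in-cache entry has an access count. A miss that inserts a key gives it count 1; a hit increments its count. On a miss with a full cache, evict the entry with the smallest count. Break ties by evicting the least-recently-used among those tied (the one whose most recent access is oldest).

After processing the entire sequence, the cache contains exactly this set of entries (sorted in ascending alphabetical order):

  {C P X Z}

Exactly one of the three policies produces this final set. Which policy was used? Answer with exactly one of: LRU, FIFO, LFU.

Simulating under each policy and comparing final sets:
  LRU: final set = {C E P X} -> differs
  FIFO: final set = {C E P X} -> differs
  LFU: final set = {C P X Z} -> MATCHES target
Only LFU produces the target set.

Answer: LFU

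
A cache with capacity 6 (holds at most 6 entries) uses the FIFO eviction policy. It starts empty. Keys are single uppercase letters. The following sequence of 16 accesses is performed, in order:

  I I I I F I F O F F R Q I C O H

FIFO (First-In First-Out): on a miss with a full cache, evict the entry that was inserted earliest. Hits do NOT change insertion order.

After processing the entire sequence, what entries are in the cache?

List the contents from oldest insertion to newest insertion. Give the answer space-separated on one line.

FIFO simulation (capacity=6):
  1. access I: MISS. Cache (old->new): [I]
  2. access I: HIT. Cache (old->new): [I]
  3. access I: HIT. Cache (old->new): [I]
  4. access I: HIT. Cache (old->new): [I]
  5. access F: MISS. Cache (old->new): [I F]
  6. access I: HIT. Cache (old->new): [I F]
  7. access F: HIT. Cache (old->new): [I F]
  8. access O: MISS. Cache (old->new): [I F O]
  9. access F: HIT. Cache (old->new): [I F O]
  10. access F: HIT. Cache (old->new): [I F O]
  11. access R: MISS. Cache (old->new): [I F O R]
  12. access Q: MISS. Cache (old->new): [I F O R Q]
  13. access I: HIT. Cache (old->new): [I F O R Q]
  14. access C: MISS. Cache (old->new): [I F O R Q C]
  15. access O: HIT. Cache (old->new): [I F O R Q C]
  16. access H: MISS, evict I. Cache (old->new): [F O R Q C H]
Total: 9 hits, 7 misses, 1 evictions

Answer: F O R Q C H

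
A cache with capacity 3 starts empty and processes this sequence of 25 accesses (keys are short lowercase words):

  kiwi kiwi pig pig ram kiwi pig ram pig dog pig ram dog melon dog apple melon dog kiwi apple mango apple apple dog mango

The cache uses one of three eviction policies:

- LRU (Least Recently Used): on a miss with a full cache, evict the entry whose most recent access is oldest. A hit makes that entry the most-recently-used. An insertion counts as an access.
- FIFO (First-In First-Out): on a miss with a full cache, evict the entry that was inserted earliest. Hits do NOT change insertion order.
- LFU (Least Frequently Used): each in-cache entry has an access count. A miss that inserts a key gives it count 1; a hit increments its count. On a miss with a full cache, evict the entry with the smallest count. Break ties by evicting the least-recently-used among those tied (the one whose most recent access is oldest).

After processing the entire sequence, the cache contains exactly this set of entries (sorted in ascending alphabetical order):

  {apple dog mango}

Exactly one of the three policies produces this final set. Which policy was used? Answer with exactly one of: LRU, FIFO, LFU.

Answer: LRU

Derivation:
Simulating under each policy and comparing final sets:
  LRU: final set = {apple dog mango} -> MATCHES target
  FIFO: final set = {dog kiwi mango} -> differs
  LFU: final set = {kiwi mango pig} -> differs
Only LRU produces the target set.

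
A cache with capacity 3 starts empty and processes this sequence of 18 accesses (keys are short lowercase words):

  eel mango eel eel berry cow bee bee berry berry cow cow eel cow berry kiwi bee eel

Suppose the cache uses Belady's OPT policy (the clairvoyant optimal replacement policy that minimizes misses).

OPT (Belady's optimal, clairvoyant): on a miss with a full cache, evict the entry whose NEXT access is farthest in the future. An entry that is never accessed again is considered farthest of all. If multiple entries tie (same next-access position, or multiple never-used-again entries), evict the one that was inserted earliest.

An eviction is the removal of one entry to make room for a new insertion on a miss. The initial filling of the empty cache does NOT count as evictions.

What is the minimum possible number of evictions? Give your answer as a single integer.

Answer: 5

Derivation:
OPT (Belady) simulation (capacity=3):
  1. access eel: MISS. Cache: [eel]
  2. access mango: MISS. Cache: [eel mango]
  3. access eel: HIT. Next use of eel: step 4. Cache: [eel mango]
  4. access eel: HIT. Next use of eel: step 13. Cache: [eel mango]
  5. access berry: MISS. Cache: [eel mango berry]
  6. access cow: MISS, evict mango (next use: never). Cache: [eel berry cow]
  7. access bee: MISS, evict eel (next use: step 13). Cache: [berry cow bee]
  8. access bee: HIT. Next use of bee: step 17. Cache: [berry cow bee]
  9. access berry: HIT. Next use of berry: step 10. Cache: [berry cow bee]
  10. access berry: HIT. Next use of berry: step 15. Cache: [berry cow bee]
  11. access cow: HIT. Next use of cow: step 12. Cache: [berry cow bee]
  12. access cow: HIT. Next use of cow: step 14. Cache: [berry cow bee]
  13. access eel: MISS, evict bee (next use: step 17). Cache: [berry cow eel]
  14. access cow: HIT. Next use of cow: never. Cache: [berry cow eel]
  15. access berry: HIT. Next use of berry: never. Cache: [berry cow eel]
  16. access kiwi: MISS, evict berry (next use: never). Cache: [cow eel kiwi]
  17. access bee: MISS, evict cow (next use: never). Cache: [eel kiwi bee]
  18. access eel: HIT. Next use of eel: never. Cache: [eel kiwi bee]
Total: 10 hits, 8 misses, 5 evictions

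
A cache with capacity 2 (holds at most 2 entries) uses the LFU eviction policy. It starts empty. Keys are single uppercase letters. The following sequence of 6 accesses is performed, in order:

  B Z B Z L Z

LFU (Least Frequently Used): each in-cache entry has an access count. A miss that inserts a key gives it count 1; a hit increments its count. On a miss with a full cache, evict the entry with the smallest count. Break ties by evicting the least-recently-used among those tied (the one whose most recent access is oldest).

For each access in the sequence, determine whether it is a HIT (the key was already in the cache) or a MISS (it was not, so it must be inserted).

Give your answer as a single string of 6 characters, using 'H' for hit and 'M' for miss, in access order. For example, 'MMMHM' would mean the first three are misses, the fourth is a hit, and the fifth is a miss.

LFU simulation (capacity=2):
  1. access B: MISS. Cache: [B(c=1)]
  2. access Z: MISS. Cache: [B(c=1) Z(c=1)]
  3. access B: HIT, count now 2. Cache: [Z(c=1) B(c=2)]
  4. access Z: HIT, count now 2. Cache: [B(c=2) Z(c=2)]
  5. access L: MISS, evict B(c=2). Cache: [L(c=1) Z(c=2)]
  6. access Z: HIT, count now 3. Cache: [L(c=1) Z(c=3)]
Total: 3 hits, 3 misses, 1 evictions

Answer: MMHHMH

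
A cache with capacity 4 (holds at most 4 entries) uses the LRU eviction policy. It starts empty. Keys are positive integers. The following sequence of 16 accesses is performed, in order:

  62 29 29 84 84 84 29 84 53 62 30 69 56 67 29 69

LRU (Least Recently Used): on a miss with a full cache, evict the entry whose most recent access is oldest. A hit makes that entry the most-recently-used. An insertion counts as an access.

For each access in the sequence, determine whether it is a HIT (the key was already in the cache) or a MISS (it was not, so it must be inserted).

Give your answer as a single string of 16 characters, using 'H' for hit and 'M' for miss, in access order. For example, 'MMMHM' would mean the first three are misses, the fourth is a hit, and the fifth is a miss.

Answer: MMHMHHHHMHMMMMMH

Derivation:
LRU simulation (capacity=4):
  1. access 62: MISS. Cache (LRU->MRU): [62]
  2. access 29: MISS. Cache (LRU->MRU): [62 29]
  3. access 29: HIT. Cache (LRU->MRU): [62 29]
  4. access 84: MISS. Cache (LRU->MRU): [62 29 84]
  5. access 84: HIT. Cache (LRU->MRU): [62 29 84]
  6. access 84: HIT. Cache (LRU->MRU): [62 29 84]
  7. access 29: HIT. Cache (LRU->MRU): [62 84 29]
  8. access 84: HIT. Cache (LRU->MRU): [62 29 84]
  9. access 53: MISS. Cache (LRU->MRU): [62 29 84 53]
  10. access 62: HIT. Cache (LRU->MRU): [29 84 53 62]
  11. access 30: MISS, evict 29. Cache (LRU->MRU): [84 53 62 30]
  12. access 69: MISS, evict 84. Cache (LRU->MRU): [53 62 30 69]
  13. access 56: MISS, evict 53. Cache (LRU->MRU): [62 30 69 56]
  14. access 67: MISS, evict 62. Cache (LRU->MRU): [30 69 56 67]
  15. access 29: MISS, evict 30. Cache (LRU->MRU): [69 56 67 29]
  16. access 69: HIT. Cache (LRU->MRU): [56 67 29 69]
Total: 7 hits, 9 misses, 5 evictions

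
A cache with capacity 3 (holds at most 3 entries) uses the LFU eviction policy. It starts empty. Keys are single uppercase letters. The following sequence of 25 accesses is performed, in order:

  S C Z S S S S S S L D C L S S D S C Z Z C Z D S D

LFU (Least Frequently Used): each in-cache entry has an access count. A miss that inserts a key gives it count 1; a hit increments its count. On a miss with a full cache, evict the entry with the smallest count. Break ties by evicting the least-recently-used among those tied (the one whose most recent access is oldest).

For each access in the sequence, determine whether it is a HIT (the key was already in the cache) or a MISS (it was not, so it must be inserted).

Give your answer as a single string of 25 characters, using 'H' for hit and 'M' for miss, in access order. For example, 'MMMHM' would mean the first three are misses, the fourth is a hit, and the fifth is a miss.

Answer: MMMHHHHHHMMMMHHMHMMHHHMHH

Derivation:
LFU simulation (capacity=3):
  1. access S: MISS. Cache: [S(c=1)]
  2. access C: MISS. Cache: [S(c=1) C(c=1)]
  3. access Z: MISS. Cache: [S(c=1) C(c=1) Z(c=1)]
  4. access S: HIT, count now 2. Cache: [C(c=1) Z(c=1) S(c=2)]
  5. access S: HIT, count now 3. Cache: [C(c=1) Z(c=1) S(c=3)]
  6. access S: HIT, count now 4. Cache: [C(c=1) Z(c=1) S(c=4)]
  7. access S: HIT, count now 5. Cache: [C(c=1) Z(c=1) S(c=5)]
  8. access S: HIT, count now 6. Cache: [C(c=1) Z(c=1) S(c=6)]
  9. access S: HIT, count now 7. Cache: [C(c=1) Z(c=1) S(c=7)]
  10. access L: MISS, evict C(c=1). Cache: [Z(c=1) L(c=1) S(c=7)]
  11. access D: MISS, evict Z(c=1). Cache: [L(c=1) D(c=1) S(c=7)]
  12. access C: MISS, evict L(c=1). Cache: [D(c=1) C(c=1) S(c=7)]
  13. access L: MISS, evict D(c=1). Cache: [C(c=1) L(c=1) S(c=7)]
  14. access S: HIT, count now 8. Cache: [C(c=1) L(c=1) S(c=8)]
  15. access S: HIT, count now 9. Cache: [C(c=1) L(c=1) S(c=9)]
  16. access D: MISS, evict C(c=1). Cache: [L(c=1) D(c=1) S(c=9)]
  17. access S: HIT, count now 10. Cache: [L(c=1) D(c=1) S(c=10)]
  18. access C: MISS, evict L(c=1). Cache: [D(c=1) C(c=1) S(c=10)]
  19. access Z: MISS, evict D(c=1). Cache: [C(c=1) Z(c=1) S(c=10)]
  20. access Z: HIT, count now 2. Cache: [C(c=1) Z(c=2) S(c=10)]
  21. access C: HIT, count now 2. Cache: [Z(c=2) C(c=2) S(c=10)]
  22. access Z: HIT, count now 3. Cache: [C(c=2) Z(c=3) S(c=10)]
  23. access D: MISS, evict C(c=2). Cache: [D(c=1) Z(c=3) S(c=10)]
  24. access S: HIT, count now 11. Cache: [D(c=1) Z(c=3) S(c=11)]
  25. access D: HIT, count now 2. Cache: [D(c=2) Z(c=3) S(c=11)]
Total: 14 hits, 11 misses, 8 evictions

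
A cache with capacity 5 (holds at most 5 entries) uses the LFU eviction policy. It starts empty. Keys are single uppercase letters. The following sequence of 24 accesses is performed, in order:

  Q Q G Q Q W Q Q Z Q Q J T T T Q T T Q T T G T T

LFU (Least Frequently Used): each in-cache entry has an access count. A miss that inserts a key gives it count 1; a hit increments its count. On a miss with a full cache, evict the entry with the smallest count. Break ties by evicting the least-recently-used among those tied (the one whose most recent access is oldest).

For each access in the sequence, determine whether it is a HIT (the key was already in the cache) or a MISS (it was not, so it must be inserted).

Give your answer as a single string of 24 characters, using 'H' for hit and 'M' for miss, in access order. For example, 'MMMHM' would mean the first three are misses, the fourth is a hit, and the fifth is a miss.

Answer: MHMHHMHHMHHMMHHHHHHHHMHH

Derivation:
LFU simulation (capacity=5):
  1. access Q: MISS. Cache: [Q(c=1)]
  2. access Q: HIT, count now 2. Cache: [Q(c=2)]
  3. access G: MISS. Cache: [G(c=1) Q(c=2)]
  4. access Q: HIT, count now 3. Cache: [G(c=1) Q(c=3)]
  5. access Q: HIT, count now 4. Cache: [G(c=1) Q(c=4)]
  6. access W: MISS. Cache: [G(c=1) W(c=1) Q(c=4)]
  7. access Q: HIT, count now 5. Cache: [G(c=1) W(c=1) Q(c=5)]
  8. access Q: HIT, count now 6. Cache: [G(c=1) W(c=1) Q(c=6)]
  9. access Z: MISS. Cache: [G(c=1) W(c=1) Z(c=1) Q(c=6)]
  10. access Q: HIT, count now 7. Cache: [G(c=1) W(c=1) Z(c=1) Q(c=7)]
  11. access Q: HIT, count now 8. Cache: [G(c=1) W(c=1) Z(c=1) Q(c=8)]
  12. access J: MISS. Cache: [G(c=1) W(c=1) Z(c=1) J(c=1) Q(c=8)]
  13. access T: MISS, evict G(c=1). Cache: [W(c=1) Z(c=1) J(c=1) T(c=1) Q(c=8)]
  14. access T: HIT, count now 2. Cache: [W(c=1) Z(c=1) J(c=1) T(c=2) Q(c=8)]
  15. access T: HIT, count now 3. Cache: [W(c=1) Z(c=1) J(c=1) T(c=3) Q(c=8)]
  16. access Q: HIT, count now 9. Cache: [W(c=1) Z(c=1) J(c=1) T(c=3) Q(c=9)]
  17. access T: HIT, count now 4. Cache: [W(c=1) Z(c=1) J(c=1) T(c=4) Q(c=9)]
  18. access T: HIT, count now 5. Cache: [W(c=1) Z(c=1) J(c=1) T(c=5) Q(c=9)]
  19. access Q: HIT, count now 10. Cache: [W(c=1) Z(c=1) J(c=1) T(c=5) Q(c=10)]
  20. access T: HIT, count now 6. Cache: [W(c=1) Z(c=1) J(c=1) T(c=6) Q(c=10)]
  21. access T: HIT, count now 7. Cache: [W(c=1) Z(c=1) J(c=1) T(c=7) Q(c=10)]
  22. access G: MISS, evict W(c=1). Cache: [Z(c=1) J(c=1) G(c=1) T(c=7) Q(c=10)]
  23. access T: HIT, count now 8. Cache: [Z(c=1) J(c=1) G(c=1) T(c=8) Q(c=10)]
  24. access T: HIT, count now 9. Cache: [Z(c=1) J(c=1) G(c=1) T(c=9) Q(c=10)]
Total: 17 hits, 7 misses, 2 evictions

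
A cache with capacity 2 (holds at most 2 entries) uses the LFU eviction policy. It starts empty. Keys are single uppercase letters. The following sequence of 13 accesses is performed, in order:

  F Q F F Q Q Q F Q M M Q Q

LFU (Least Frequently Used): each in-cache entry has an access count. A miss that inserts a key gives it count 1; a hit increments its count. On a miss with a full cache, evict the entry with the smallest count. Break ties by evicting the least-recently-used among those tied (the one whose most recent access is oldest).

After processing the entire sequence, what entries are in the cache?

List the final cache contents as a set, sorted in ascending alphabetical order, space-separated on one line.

Answer: M Q

Derivation:
LFU simulation (capacity=2):
  1. access F: MISS. Cache: [F(c=1)]
  2. access Q: MISS. Cache: [F(c=1) Q(c=1)]
  3. access F: HIT, count now 2. Cache: [Q(c=1) F(c=2)]
  4. access F: HIT, count now 3. Cache: [Q(c=1) F(c=3)]
  5. access Q: HIT, count now 2. Cache: [Q(c=2) F(c=3)]
  6. access Q: HIT, count now 3. Cache: [F(c=3) Q(c=3)]
  7. access Q: HIT, count now 4. Cache: [F(c=3) Q(c=4)]
  8. access F: HIT, count now 4. Cache: [Q(c=4) F(c=4)]
  9. access Q: HIT, count now 5. Cache: [F(c=4) Q(c=5)]
  10. access M: MISS, evict F(c=4). Cache: [M(c=1) Q(c=5)]
  11. access M: HIT, count now 2. Cache: [M(c=2) Q(c=5)]
  12. access Q: HIT, count now 6. Cache: [M(c=2) Q(c=6)]
  13. access Q: HIT, count now 7. Cache: [M(c=2) Q(c=7)]
Total: 10 hits, 3 misses, 1 evictions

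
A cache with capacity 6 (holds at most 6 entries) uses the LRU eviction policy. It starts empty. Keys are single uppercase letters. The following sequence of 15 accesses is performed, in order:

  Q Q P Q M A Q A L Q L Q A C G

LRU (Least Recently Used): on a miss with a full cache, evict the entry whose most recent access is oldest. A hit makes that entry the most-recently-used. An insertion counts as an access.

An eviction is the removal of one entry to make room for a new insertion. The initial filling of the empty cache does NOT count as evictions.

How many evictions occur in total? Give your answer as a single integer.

Answer: 1

Derivation:
LRU simulation (capacity=6):
  1. access Q: MISS. Cache (LRU->MRU): [Q]
  2. access Q: HIT. Cache (LRU->MRU): [Q]
  3. access P: MISS. Cache (LRU->MRU): [Q P]
  4. access Q: HIT. Cache (LRU->MRU): [P Q]
  5. access M: MISS. Cache (LRU->MRU): [P Q M]
  6. access A: MISS. Cache (LRU->MRU): [P Q M A]
  7. access Q: HIT. Cache (LRU->MRU): [P M A Q]
  8. access A: HIT. Cache (LRU->MRU): [P M Q A]
  9. access L: MISS. Cache (LRU->MRU): [P M Q A L]
  10. access Q: HIT. Cache (LRU->MRU): [P M A L Q]
  11. access L: HIT. Cache (LRU->MRU): [P M A Q L]
  12. access Q: HIT. Cache (LRU->MRU): [P M A L Q]
  13. access A: HIT. Cache (LRU->MRU): [P M L Q A]
  14. access C: MISS. Cache (LRU->MRU): [P M L Q A C]
  15. access G: MISS, evict P. Cache (LRU->MRU): [M L Q A C G]
Total: 8 hits, 7 misses, 1 evictions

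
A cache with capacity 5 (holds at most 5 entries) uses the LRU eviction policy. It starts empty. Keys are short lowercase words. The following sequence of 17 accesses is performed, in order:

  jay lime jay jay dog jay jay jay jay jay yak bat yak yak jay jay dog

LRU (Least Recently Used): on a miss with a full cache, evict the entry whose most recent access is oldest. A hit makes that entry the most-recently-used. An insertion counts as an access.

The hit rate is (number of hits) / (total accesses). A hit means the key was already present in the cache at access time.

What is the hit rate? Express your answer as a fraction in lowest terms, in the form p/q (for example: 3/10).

Answer: 12/17

Derivation:
LRU simulation (capacity=5):
  1. access jay: MISS. Cache (LRU->MRU): [jay]
  2. access lime: MISS. Cache (LRU->MRU): [jay lime]
  3. access jay: HIT. Cache (LRU->MRU): [lime jay]
  4. access jay: HIT. Cache (LRU->MRU): [lime jay]
  5. access dog: MISS. Cache (LRU->MRU): [lime jay dog]
  6. access jay: HIT. Cache (LRU->MRU): [lime dog jay]
  7. access jay: HIT. Cache (LRU->MRU): [lime dog jay]
  8. access jay: HIT. Cache (LRU->MRU): [lime dog jay]
  9. access jay: HIT. Cache (LRU->MRU): [lime dog jay]
  10. access jay: HIT. Cache (LRU->MRU): [lime dog jay]
  11. access yak: MISS. Cache (LRU->MRU): [lime dog jay yak]
  12. access bat: MISS. Cache (LRU->MRU): [lime dog jay yak bat]
  13. access yak: HIT. Cache (LRU->MRU): [lime dog jay bat yak]
  14. access yak: HIT. Cache (LRU->MRU): [lime dog jay bat yak]
  15. access jay: HIT. Cache (LRU->MRU): [lime dog bat yak jay]
  16. access jay: HIT. Cache (LRU->MRU): [lime dog bat yak jay]
  17. access dog: HIT. Cache (LRU->MRU): [lime bat yak jay dog]
Total: 12 hits, 5 misses, 0 evictions

Hit rate = 12/17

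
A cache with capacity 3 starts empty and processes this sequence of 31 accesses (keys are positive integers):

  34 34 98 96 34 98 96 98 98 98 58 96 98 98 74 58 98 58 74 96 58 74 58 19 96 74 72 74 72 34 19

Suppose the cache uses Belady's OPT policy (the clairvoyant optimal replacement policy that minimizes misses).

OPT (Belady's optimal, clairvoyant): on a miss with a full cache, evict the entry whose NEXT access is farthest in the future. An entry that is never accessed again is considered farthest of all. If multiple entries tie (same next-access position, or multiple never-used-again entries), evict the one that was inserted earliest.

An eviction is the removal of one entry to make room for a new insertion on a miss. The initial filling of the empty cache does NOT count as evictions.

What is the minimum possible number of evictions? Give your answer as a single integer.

Answer: 6

Derivation:
OPT (Belady) simulation (capacity=3):
  1. access 34: MISS. Cache: [34]
  2. access 34: HIT. Next use of 34: step 5. Cache: [34]
  3. access 98: MISS. Cache: [34 98]
  4. access 96: MISS. Cache: [34 98 96]
  5. access 34: HIT. Next use of 34: step 30. Cache: [34 98 96]
  6. access 98: HIT. Next use of 98: step 8. Cache: [34 98 96]
  7. access 96: HIT. Next use of 96: step 12. Cache: [34 98 96]
  8. access 98: HIT. Next use of 98: step 9. Cache: [34 98 96]
  9. access 98: HIT. Next use of 98: step 10. Cache: [34 98 96]
  10. access 98: HIT. Next use of 98: step 13. Cache: [34 98 96]
  11. access 58: MISS, evict 34 (next use: step 30). Cache: [98 96 58]
  12. access 96: HIT. Next use of 96: step 20. Cache: [98 96 58]
  13. access 98: HIT. Next use of 98: step 14. Cache: [98 96 58]
  14. access 98: HIT. Next use of 98: step 17. Cache: [98 96 58]
  15. access 74: MISS, evict 96 (next use: step 20). Cache: [98 58 74]
  16. access 58: HIT. Next use of 58: step 18. Cache: [98 58 74]
  17. access 98: HIT. Next use of 98: never. Cache: [98 58 74]
  18. access 58: HIT. Next use of 58: step 21. Cache: [98 58 74]
  19. access 74: HIT. Next use of 74: step 22. Cache: [98 58 74]
  20. access 96: MISS, evict 98 (next use: never). Cache: [58 74 96]
  21. access 58: HIT. Next use of 58: step 23. Cache: [58 74 96]
  22. access 74: HIT. Next use of 74: step 26. Cache: [58 74 96]
  23. access 58: HIT. Next use of 58: never. Cache: [58 74 96]
  24. access 19: MISS, evict 58 (next use: never). Cache: [74 96 19]
  25. access 96: HIT. Next use of 96: never. Cache: [74 96 19]
  26. access 74: HIT. Next use of 74: step 28. Cache: [74 96 19]
  27. access 72: MISS, evict 96 (next use: never). Cache: [74 19 72]
  28. access 74: HIT. Next use of 74: never. Cache: [74 19 72]
  29. access 72: HIT. Next use of 72: never. Cache: [74 19 72]
  30. access 34: MISS, evict 74 (next use: never). Cache: [19 72 34]
  31. access 19: HIT. Next use of 19: never. Cache: [19 72 34]
Total: 22 hits, 9 misses, 6 evictions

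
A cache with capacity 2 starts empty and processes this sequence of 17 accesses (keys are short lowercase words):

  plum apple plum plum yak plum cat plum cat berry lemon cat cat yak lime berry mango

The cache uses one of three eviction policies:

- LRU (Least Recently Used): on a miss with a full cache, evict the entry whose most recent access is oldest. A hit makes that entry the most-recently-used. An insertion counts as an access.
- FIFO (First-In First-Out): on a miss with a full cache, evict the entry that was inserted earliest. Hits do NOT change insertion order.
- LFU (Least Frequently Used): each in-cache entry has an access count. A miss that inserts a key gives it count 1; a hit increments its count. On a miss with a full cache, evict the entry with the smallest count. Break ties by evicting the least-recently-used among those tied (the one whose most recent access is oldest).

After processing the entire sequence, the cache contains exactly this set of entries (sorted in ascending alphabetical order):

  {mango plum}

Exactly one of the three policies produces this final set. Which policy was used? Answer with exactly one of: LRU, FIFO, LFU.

Simulating under each policy and comparing final sets:
  LRU: final set = {berry mango} -> differs
  FIFO: final set = {berry mango} -> differs
  LFU: final set = {mango plum} -> MATCHES target
Only LFU produces the target set.

Answer: LFU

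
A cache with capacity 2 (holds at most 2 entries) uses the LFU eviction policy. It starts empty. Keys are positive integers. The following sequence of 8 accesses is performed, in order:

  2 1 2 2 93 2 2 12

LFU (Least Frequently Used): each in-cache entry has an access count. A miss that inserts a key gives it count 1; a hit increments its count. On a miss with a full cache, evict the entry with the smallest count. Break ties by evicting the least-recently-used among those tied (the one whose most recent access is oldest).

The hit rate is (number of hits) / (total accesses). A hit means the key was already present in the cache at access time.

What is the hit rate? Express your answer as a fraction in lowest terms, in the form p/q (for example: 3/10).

Answer: 1/2

Derivation:
LFU simulation (capacity=2):
  1. access 2: MISS. Cache: [2(c=1)]
  2. access 1: MISS. Cache: [2(c=1) 1(c=1)]
  3. access 2: HIT, count now 2. Cache: [1(c=1) 2(c=2)]
  4. access 2: HIT, count now 3. Cache: [1(c=1) 2(c=3)]
  5. access 93: MISS, evict 1(c=1). Cache: [93(c=1) 2(c=3)]
  6. access 2: HIT, count now 4. Cache: [93(c=1) 2(c=4)]
  7. access 2: HIT, count now 5. Cache: [93(c=1) 2(c=5)]
  8. access 12: MISS, evict 93(c=1). Cache: [12(c=1) 2(c=5)]
Total: 4 hits, 4 misses, 2 evictions

Hit rate = 4/8 = 1/2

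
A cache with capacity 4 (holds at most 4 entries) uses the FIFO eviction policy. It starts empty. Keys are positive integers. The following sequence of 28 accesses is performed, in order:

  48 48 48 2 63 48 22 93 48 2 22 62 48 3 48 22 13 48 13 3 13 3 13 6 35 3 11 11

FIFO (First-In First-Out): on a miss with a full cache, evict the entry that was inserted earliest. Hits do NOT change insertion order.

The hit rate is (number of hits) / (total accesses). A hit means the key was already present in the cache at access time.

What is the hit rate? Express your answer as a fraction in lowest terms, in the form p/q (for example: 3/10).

FIFO simulation (capacity=4):
  1. access 48: MISS. Cache (old->new): [48]
  2. access 48: HIT. Cache (old->new): [48]
  3. access 48: HIT. Cache (old->new): [48]
  4. access 2: MISS. Cache (old->new): [48 2]
  5. access 63: MISS. Cache (old->new): [48 2 63]
  6. access 48: HIT. Cache (old->new): [48 2 63]
  7. access 22: MISS. Cache (old->new): [48 2 63 22]
  8. access 93: MISS, evict 48. Cache (old->new): [2 63 22 93]
  9. access 48: MISS, evict 2. Cache (old->new): [63 22 93 48]
  10. access 2: MISS, evict 63. Cache (old->new): [22 93 48 2]
  11. access 22: HIT. Cache (old->new): [22 93 48 2]
  12. access 62: MISS, evict 22. Cache (old->new): [93 48 2 62]
  13. access 48: HIT. Cache (old->new): [93 48 2 62]
  14. access 3: MISS, evict 93. Cache (old->new): [48 2 62 3]
  15. access 48: HIT. Cache (old->new): [48 2 62 3]
  16. access 22: MISS, evict 48. Cache (old->new): [2 62 3 22]
  17. access 13: MISS, evict 2. Cache (old->new): [62 3 22 13]
  18. access 48: MISS, evict 62. Cache (old->new): [3 22 13 48]
  19. access 13: HIT. Cache (old->new): [3 22 13 48]
  20. access 3: HIT. Cache (old->new): [3 22 13 48]
  21. access 13: HIT. Cache (old->new): [3 22 13 48]
  22. access 3: HIT. Cache (old->new): [3 22 13 48]
  23. access 13: HIT. Cache (old->new): [3 22 13 48]
  24. access 6: MISS, evict 3. Cache (old->new): [22 13 48 6]
  25. access 35: MISS, evict 22. Cache (old->new): [13 48 6 35]
  26. access 3: MISS, evict 13. Cache (old->new): [48 6 35 3]
  27. access 11: MISS, evict 48. Cache (old->new): [6 35 3 11]
  28. access 11: HIT. Cache (old->new): [6 35 3 11]
Total: 12 hits, 16 misses, 12 evictions

Hit rate = 12/28 = 3/7

Answer: 3/7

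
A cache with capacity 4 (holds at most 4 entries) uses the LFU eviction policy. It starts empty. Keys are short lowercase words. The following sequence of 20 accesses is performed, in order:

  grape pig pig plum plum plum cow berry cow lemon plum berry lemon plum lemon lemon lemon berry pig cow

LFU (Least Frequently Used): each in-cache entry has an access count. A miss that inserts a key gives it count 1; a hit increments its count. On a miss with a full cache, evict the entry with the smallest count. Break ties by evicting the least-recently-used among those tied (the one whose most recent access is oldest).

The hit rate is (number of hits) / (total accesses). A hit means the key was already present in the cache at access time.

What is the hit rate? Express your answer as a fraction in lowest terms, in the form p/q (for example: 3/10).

Answer: 1/2

Derivation:
LFU simulation (capacity=4):
  1. access grape: MISS. Cache: [grape(c=1)]
  2. access pig: MISS. Cache: [grape(c=1) pig(c=1)]
  3. access pig: HIT, count now 2. Cache: [grape(c=1) pig(c=2)]
  4. access plum: MISS. Cache: [grape(c=1) plum(c=1) pig(c=2)]
  5. access plum: HIT, count now 2. Cache: [grape(c=1) pig(c=2) plum(c=2)]
  6. access plum: HIT, count now 3. Cache: [grape(c=1) pig(c=2) plum(c=3)]
  7. access cow: MISS. Cache: [grape(c=1) cow(c=1) pig(c=2) plum(c=3)]
  8. access berry: MISS, evict grape(c=1). Cache: [cow(c=1) berry(c=1) pig(c=2) plum(c=3)]
  9. access cow: HIT, count now 2. Cache: [berry(c=1) pig(c=2) cow(c=2) plum(c=3)]
  10. access lemon: MISS, evict berry(c=1). Cache: [lemon(c=1) pig(c=2) cow(c=2) plum(c=3)]
  11. access plum: HIT, count now 4. Cache: [lemon(c=1) pig(c=2) cow(c=2) plum(c=4)]
  12. access berry: MISS, evict lemon(c=1). Cache: [berry(c=1) pig(c=2) cow(c=2) plum(c=4)]
  13. access lemon: MISS, evict berry(c=1). Cache: [lemon(c=1) pig(c=2) cow(c=2) plum(c=4)]
  14. access plum: HIT, count now 5. Cache: [lemon(c=1) pig(c=2) cow(c=2) plum(c=5)]
  15. access lemon: HIT, count now 2. Cache: [pig(c=2) cow(c=2) lemon(c=2) plum(c=5)]
  16. access lemon: HIT, count now 3. Cache: [pig(c=2) cow(c=2) lemon(c=3) plum(c=5)]
  17. access lemon: HIT, count now 4. Cache: [pig(c=2) cow(c=2) lemon(c=4) plum(c=5)]
  18. access berry: MISS, evict pig(c=2). Cache: [berry(c=1) cow(c=2) lemon(c=4) plum(c=5)]
  19. access pig: MISS, evict berry(c=1). Cache: [pig(c=1) cow(c=2) lemon(c=4) plum(c=5)]
  20. access cow: HIT, count now 3. Cache: [pig(c=1) cow(c=3) lemon(c=4) plum(c=5)]
Total: 10 hits, 10 misses, 6 evictions

Hit rate = 10/20 = 1/2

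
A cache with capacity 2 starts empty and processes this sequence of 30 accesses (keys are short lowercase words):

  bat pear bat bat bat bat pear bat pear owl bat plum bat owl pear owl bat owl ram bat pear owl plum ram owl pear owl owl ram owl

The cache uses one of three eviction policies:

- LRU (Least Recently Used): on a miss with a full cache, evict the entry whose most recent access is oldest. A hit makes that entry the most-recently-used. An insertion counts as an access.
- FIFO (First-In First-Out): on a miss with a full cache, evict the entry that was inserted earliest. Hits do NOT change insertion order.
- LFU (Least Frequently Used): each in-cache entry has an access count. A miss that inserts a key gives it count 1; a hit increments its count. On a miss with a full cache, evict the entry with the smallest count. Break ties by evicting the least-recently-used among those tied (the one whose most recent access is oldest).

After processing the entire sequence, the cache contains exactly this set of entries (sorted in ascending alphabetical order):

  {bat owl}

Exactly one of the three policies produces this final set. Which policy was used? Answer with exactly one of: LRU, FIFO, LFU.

Simulating under each policy and comparing final sets:
  LRU: final set = {owl ram} -> differs
  FIFO: final set = {owl ram} -> differs
  LFU: final set = {bat owl} -> MATCHES target
Only LFU produces the target set.

Answer: LFU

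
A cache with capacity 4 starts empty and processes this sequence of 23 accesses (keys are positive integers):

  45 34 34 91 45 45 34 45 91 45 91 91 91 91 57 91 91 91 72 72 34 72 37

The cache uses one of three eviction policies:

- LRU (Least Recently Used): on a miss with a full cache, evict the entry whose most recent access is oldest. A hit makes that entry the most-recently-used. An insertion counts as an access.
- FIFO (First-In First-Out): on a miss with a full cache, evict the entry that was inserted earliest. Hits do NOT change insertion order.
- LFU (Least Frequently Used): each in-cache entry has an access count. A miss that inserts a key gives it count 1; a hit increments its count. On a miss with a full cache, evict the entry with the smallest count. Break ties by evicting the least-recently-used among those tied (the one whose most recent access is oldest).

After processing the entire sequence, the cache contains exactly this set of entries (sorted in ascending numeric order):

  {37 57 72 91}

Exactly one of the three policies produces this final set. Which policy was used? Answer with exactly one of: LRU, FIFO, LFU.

Simulating under each policy and comparing final sets:
  LRU: final set = {34 37 72 91} -> differs
  FIFO: final set = {37 57 72 91} -> MATCHES target
  LFU: final set = {34 37 45 91} -> differs
Only FIFO produces the target set.

Answer: FIFO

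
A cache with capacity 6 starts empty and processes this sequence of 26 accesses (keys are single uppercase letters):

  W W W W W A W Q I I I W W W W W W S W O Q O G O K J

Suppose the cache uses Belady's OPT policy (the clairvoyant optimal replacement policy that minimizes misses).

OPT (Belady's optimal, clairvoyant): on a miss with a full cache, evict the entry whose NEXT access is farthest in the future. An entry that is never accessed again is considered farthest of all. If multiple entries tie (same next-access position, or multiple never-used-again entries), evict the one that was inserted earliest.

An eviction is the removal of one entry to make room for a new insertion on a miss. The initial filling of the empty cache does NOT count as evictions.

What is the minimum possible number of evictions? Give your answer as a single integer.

OPT (Belady) simulation (capacity=6):
  1. access W: MISS. Cache: [W]
  2. access W: HIT. Next use of W: step 3. Cache: [W]
  3. access W: HIT. Next use of W: step 4. Cache: [W]
  4. access W: HIT. Next use of W: step 5. Cache: [W]
  5. access W: HIT. Next use of W: step 7. Cache: [W]
  6. access A: MISS. Cache: [W A]
  7. access W: HIT. Next use of W: step 12. Cache: [W A]
  8. access Q: MISS. Cache: [W A Q]
  9. access I: MISS. Cache: [W A Q I]
  10. access I: HIT. Next use of I: step 11. Cache: [W A Q I]
  11. access I: HIT. Next use of I: never. Cache: [W A Q I]
  12. access W: HIT. Next use of W: step 13. Cache: [W A Q I]
  13. access W: HIT. Next use of W: step 14. Cache: [W A Q I]
  14. access W: HIT. Next use of W: step 15. Cache: [W A Q I]
  15. access W: HIT. Next use of W: step 16. Cache: [W A Q I]
  16. access W: HIT. Next use of W: step 17. Cache: [W A Q I]
  17. access W: HIT. Next use of W: step 19. Cache: [W A Q I]
  18. access S: MISS. Cache: [W A Q I S]
  19. access W: HIT. Next use of W: never. Cache: [W A Q I S]
  20. access O: MISS. Cache: [W A Q I S O]
  21. access Q: HIT. Next use of Q: never. Cache: [W A Q I S O]
  22. access O: HIT. Next use of O: step 24. Cache: [W A Q I S O]
  23. access G: MISS, evict W (next use: never). Cache: [A Q I S O G]
  24. access O: HIT. Next use of O: never. Cache: [A Q I S O G]
  25. access K: MISS, evict A (next use: never). Cache: [Q I S O G K]
  26. access J: MISS, evict Q (next use: never). Cache: [I S O G K J]
Total: 17 hits, 9 misses, 3 evictions

Answer: 3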